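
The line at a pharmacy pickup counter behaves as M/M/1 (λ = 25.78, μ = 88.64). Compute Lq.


ρ = 25.78/88.64 = 0.2908
Lq = ρ²/(1−ρ) = 0.08459/0.7092 = 0.1193

Final: 0.1193


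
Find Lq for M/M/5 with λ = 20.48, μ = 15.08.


a = λ/μ = 1.3581; ρ = a/5 = 0.2716
P₀ = 0.256913
Lq = P₀·a^c·ρ / (c!·(1−ρ)²) = 0.256913·4.62001·0.2716/(120·0.53054)
= 0.005064

Final: 0.005064


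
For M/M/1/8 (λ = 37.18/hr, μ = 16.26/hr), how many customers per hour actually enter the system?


ρ = 2.2866; P_K = (1−ρ)ρ^8/(1−ρ^9) = 0.562998
λ_eff = λ(1 − P_K) = 37.18·(1 − 0.562998) = 37.18·0.437002 = 16.2478 /hr

Final: 16.2478 /hr


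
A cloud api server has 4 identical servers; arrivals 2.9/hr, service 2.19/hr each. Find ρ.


ρ = λ/(cμ) = 2.9/(4·2.19) = 2.9/8.76 = 0.3311

Final: 0.3311


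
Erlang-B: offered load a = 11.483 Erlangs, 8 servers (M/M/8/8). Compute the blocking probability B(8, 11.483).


B(c,a) = (a^c/c!) / Σ_{k=0}^{c} a^k/k!
a^8/8! = 7497.602214
Σ terms (k=0..8): 1.00000 + 11.48300 + 65.92964 + 252.35670 + 724.45300 + 1663.77877 + 3184.19527 + 5223.44489 + 7497.60221 = 18624.243495
B = 7497.602214/18624.243495 = 0.402572

Final: 0.402572


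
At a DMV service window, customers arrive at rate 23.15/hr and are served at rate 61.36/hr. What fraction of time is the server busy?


ρ = λ/μ = 23.15/61.36 = 0.3773

Final: 0.3773


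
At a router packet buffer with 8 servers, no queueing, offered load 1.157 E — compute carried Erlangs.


B(8,1.157) = 0.00002504 (Erlang-B)
Carried load = a(1 − B) = 1.157·(1 − 0.00002504) = 1.157·0.999975 = 1.1570 E

Final: 1.1570 Erlangs


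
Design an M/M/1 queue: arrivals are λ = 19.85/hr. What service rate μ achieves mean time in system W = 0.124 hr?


W = 1/(μ−λ) ⇒ μ − λ = 1/W = 1/0.124 = 8.0645
μ = λ + 1/W = 19.85 + 8.0645 = 27.9145 per hr

Final: 27.9145 /hr


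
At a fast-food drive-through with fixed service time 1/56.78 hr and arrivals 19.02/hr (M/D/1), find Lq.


ρ = 19.02/56.78 = 0.3350
M/D/1: Lq = ρ²/(2(1−ρ)) = 0.1122/(2·0.6650) = 0.08437

Final: 0.08437


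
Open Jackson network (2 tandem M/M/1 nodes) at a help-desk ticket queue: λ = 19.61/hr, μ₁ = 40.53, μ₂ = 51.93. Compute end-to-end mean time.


Each node sees arrival rate λ = 19.61/hr (tandem ⇒ throughput preserved).
W₁ = 1/(μ₁−λ) = 1/(40.53−19.61) = 0.04780 hr
W₂ = 1/(μ₂−λ) = 1/(51.93−19.61) = 0.03094 hr
W_total = W₁ + W₂ = 0.04780 + 0.03094 = 0.07874 hr

Final: 0.07874 hr


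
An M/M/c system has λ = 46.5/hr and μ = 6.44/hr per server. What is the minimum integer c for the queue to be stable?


Stability requires cμ > λ ⇔ c > λ/μ.
λ/μ = 46.5/6.44 = 7.2205
Minimum integer c = ⌊7.2205⌋ + 1 = 8
Check: 8·6.44 = 51.52 > 46.5, while 7·6.44 = 45.08 ≤ 46.5

Final: 8 servers


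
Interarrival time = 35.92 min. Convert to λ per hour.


λ = 1/(interarrival time) in consistent units.
1 hour = 60 min, so λ = 60/35.92 = 1.6704 per hour

Final: 1.6704 /hr


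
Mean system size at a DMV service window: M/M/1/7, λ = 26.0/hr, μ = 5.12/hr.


ρ = 26.0/5.12 = 5.0781
L = ρ[1 − (K+1)ρ^K + Kρ^(K+1)] / [(1−ρ)(1−ρ^(K+1))]
Numerator: 5.0781·(1 − 8·87081.060418 + 7·442208.509936) = 12181467.625260
Denominator: (-4.0781)·(-442207.509936) = 1803377.501456
L = 12181467.625260/1803377.501456 = 6.7548

Final: 6.7548


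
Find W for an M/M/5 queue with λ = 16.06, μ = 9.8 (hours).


a = 1.6388; ρ = 0.3278; P₀ = 0.193719
Lq = P₀·a^c·ρ/(c!(1−ρ)²) = 0.01384
Wq = Lq/λ = 0.01384/16.06 = 0.0008617 hr
W = Wq + 1/μ = 0.0008617 + 0.10204 = 0.10290 hr

Final: 0.10290 hr


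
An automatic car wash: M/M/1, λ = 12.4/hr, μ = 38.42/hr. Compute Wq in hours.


ρ = 12.4/38.42 = 0.3227
Wq = ρ/(μ−λ) = 0.3227/(38.42 − 12.4) = 0.3227/26.02 = 0.01240 hr

Final: 0.01240 hr


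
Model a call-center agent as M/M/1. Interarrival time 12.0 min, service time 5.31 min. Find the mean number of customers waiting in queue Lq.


λ = 60/12.0 = 5.0000 /hr
μ = 60/5.31 = 11.2994 /hr
ρ = λ/μ = 5.0000/11.2994 = 0.4425
Lq = ρ²/(1−ρ) = 0.1958/0.5575 = 0.3512

Final: 0.3512


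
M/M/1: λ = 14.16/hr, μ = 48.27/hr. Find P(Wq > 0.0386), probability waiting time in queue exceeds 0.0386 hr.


ρ = 14.16/48.27 = 0.2933
P(Wq > t) = ρ·e^{−(μ−λ)t} = 0.2933·e^{−1.3166}
= 0.2933·0.268033 = 0.078627

Final: 0.078627


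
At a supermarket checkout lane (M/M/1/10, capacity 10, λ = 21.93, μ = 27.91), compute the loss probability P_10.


ρ = λ/μ = 21.93/27.91 = 0.7857
P_K = (1−ρ)ρ^K/(1−ρ^(K+1)) = (0.2143·0.089699)/(1 − 0.070480)
= 0.019219/0.929520 = 0.020676

Final: 0.020676


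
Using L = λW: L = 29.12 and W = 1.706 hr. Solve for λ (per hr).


λ = L/W = 29.12/1.706 = 17.0692 /hr

Final: 17.0692 /hr


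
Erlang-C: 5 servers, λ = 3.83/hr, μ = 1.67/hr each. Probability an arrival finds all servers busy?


a = λ/μ = 2.2934; ρ = a/5 = 0.4587
P₀ = 0.099372 (from M/M/c formula)
C(c,a) = [a^c/(c!(1−ρ))]·P₀ = [63.44706/(120·0.5413)]·0.099372
= 0.97674·0.099372 = 0.097061

Final: 0.097061


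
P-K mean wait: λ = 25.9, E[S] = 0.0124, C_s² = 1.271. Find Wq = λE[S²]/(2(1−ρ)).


ρ = λ·E[S] = 25.9·0.0124 = 0.3212
E[S²] = E[S]²(1+C_s²) = 0.0124²·(1+1.271) = 0.0003492
Wq = λ·E[S²]/(2(1−ρ)) = 25.9·0.0003492/(2·0.6788) = 0.006661 hr

Final: 0.006661 hr


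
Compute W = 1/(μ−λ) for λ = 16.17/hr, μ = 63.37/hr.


W = 1/(μ−λ) = 1/(63.37 − 16.17) = 1/47.20 = 0.02119 hr

Final: 0.02119 hr


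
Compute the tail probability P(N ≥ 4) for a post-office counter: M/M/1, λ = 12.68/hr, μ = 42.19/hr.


ρ = 12.68/42.19 = 0.3005
P(N ≥ n) = ρ^n = 0.3005^4 = 0.008159

Final: 0.008159


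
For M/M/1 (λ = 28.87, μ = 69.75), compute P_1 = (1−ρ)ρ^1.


ρ = 28.87/69.75 = 0.4139
P_n = (1−ρ)·ρ^n = (1 − 0.4139)·0.4139^1 = 0.5861·0.413907 = 0.242588

Final: 0.242588


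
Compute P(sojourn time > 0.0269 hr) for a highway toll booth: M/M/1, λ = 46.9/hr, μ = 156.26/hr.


W ~ Exponential(μ−λ) for M/M/1.
μ − λ = 156.26 − 46.9 = 109.3600
P(W > t) = e^{−(μ−λ)t} = e^{−2.9418} = 0.052772

Final: 0.052772


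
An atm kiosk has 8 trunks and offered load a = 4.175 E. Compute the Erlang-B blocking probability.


B(c,a) = (a^c/c!) / Σ_{k=0}^{c} a^k/k!
a^8/8! = 2.289451
Σ terms (k=0..8): 1.00000 + 4.17500 + 8.71531 + 12.12881 + 12.65945 + 10.57064 + 7.35540 + 4.38697 + 2.28945 = 63.281028
B = 2.289451/63.281028 = 0.036179

Final: 0.036179


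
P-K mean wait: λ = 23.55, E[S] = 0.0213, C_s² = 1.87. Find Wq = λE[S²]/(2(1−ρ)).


ρ = λ·E[S] = 23.55·0.0213 = 0.5016
E[S²] = E[S]²(1+C_s²) = 0.0213²·(1+1.87) = 0.001302
Wq = λ·E[S²]/(2(1−ρ)) = 23.55·0.001302/(2·0.4984) = 0.03076 hr

Final: 0.03076 hr


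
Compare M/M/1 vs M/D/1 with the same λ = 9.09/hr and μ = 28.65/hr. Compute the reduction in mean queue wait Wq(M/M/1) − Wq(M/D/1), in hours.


ρ = 9.09/28.65 = 0.3173
Wq(M/M/1) = ρ/(μ−λ) = 0.3173/19.56 = 0.01622 hr
Wq(M/D/1) = ρ/(2(μ−λ)) = 0.008110 hr
Savings = 0.01622 − 0.008110 = 0.008110 hr

Final: 0.008110 hr


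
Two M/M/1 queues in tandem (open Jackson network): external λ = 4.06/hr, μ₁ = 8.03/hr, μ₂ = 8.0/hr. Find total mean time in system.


Each node sees arrival rate λ = 4.06/hr (tandem ⇒ throughput preserved).
W₁ = 1/(μ₁−λ) = 1/(8.03−4.06) = 0.25189 hr
W₂ = 1/(μ₂−λ) = 1/(8.0−4.06) = 0.25381 hr
W_total = W₁ + W₂ = 0.25189 + 0.25381 = 0.50570 hr

Final: 0.50570 hr


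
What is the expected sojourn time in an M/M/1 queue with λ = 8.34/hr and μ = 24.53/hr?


W = 1/(μ−λ) = 1/(24.53 − 8.34) = 1/16.19 = 0.06177 hr

Final: 0.06177 hr


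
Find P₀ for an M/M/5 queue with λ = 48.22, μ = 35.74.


a = λ/μ = 48.22/35.74 = 1.3492; ρ = a/c = 0.2698
Σ_{k=0}^{4} a^k/k! (terms k=0..4) = 1.00000 + 1.34919 + 0.91015 + 0.40932 + 0.13806 = 3.80673
Tail: a^5/(5!(1−ρ)) = 4.47057/(120·0.7302) = 0.05102
P₀ = 1/(3.80673 + 0.05102) = 1/3.85775 = 0.259218

Final: 0.259218


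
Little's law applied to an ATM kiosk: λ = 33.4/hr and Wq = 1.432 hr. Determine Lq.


Lq = λWq = 33.4·1.432 = 47.8288

Final: 47.8288


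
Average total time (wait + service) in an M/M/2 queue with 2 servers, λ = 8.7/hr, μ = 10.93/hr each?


a = 0.7960; ρ = 0.3980; P₀ = 0.430628
Lq = P₀·a^c·ρ/(c!(1−ρ)²) = 0.14981
Wq = Lq/λ = 0.14981/8.7 = 0.01722 hr
W = Wq + 1/μ = 0.01722 + 0.09149 = 0.10871 hr

Final: 0.10871 hr


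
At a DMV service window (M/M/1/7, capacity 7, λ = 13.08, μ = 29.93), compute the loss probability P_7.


ρ = λ/μ = 13.08/29.93 = 0.4370
P_K = (1−ρ)ρ^K/(1−ρ^(K+1)) = (0.5630·0.003044)/(1 − 0.001330)
= 0.001714/0.998670 = 0.001716

Final: 0.001716


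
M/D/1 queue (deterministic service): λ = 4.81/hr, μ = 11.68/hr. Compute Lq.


ρ = 4.81/11.68 = 0.4118
M/D/1: Lq = ρ²/(2(1−ρ)) = 0.1696/(2·0.5882) = 0.14417

Final: 0.14417


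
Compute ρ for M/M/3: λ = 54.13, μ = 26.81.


ρ = λ/(cμ) = 54.13/(3·26.81) = 54.13/80.43 = 0.6730

Final: 0.6730


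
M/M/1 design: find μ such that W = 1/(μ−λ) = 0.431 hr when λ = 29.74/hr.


W = 1/(μ−λ) ⇒ μ − λ = 1/W = 1/0.431 = 2.3202
μ = λ + 1/W = 29.74 + 2.3202 = 32.0602 per hr

Final: 32.0602 /hr


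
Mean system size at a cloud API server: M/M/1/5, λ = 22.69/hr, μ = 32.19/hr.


ρ = 22.69/32.19 = 0.7049
L = ρ[1 − (K+1)ρ^K + Kρ^(K+1)] / [(1−ρ)(1−ρ^(K+1))]
Numerator: 0.7049·(1 − 6·0.174007 + 5·0.122654) = 0.401234
Denominator: (0.2951)·(0.877346) = 0.258925
L = 0.401234/0.258925 = 1.5496

Final: 1.5496


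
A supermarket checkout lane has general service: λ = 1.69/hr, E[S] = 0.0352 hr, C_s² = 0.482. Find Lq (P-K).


ρ = λ·E[S] = 1.69·0.0352 = 0.05949
Lq = ρ²(1+C_s²)/(2(1−ρ)) = 0.003539·(1+0.482)/(2·0.9405)
= 0.003539·1.4820/1.8810 = 0.002788

Final: 0.002788


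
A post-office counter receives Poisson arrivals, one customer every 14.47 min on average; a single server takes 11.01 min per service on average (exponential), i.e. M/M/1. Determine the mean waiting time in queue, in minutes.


λ = 60/14.47 = 4.1465 /hr
μ = 60/11.01 = 5.4496 /hr
ρ = λ/μ = 4.1465/5.4496 = 0.7609
Wq = ρ/(μ−λ) = 0.7609/(5.4496−4.1465) = 0.58391 hr
In minutes: 0.58391·60 = 35.035 min

Final: 35.035 min


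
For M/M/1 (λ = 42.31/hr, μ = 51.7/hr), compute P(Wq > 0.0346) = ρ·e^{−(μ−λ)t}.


ρ = 42.31/51.7 = 0.8184
P(Wq > t) = ρ·e^{−(μ−λ)t} = 0.8184·e^{−0.3249}
= 0.8184·0.722604 = 0.591361

Final: 0.591361


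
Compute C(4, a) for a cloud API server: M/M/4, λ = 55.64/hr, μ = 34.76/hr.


a = λ/μ = 1.6007; ρ = a/4 = 0.4002
P₀ = 0.199149 (from M/M/c formula)
C(c,a) = [a^c/(c!(1−ρ))]·P₀ = [6.56492/(24·0.5998)]·0.199149
= 0.45603·0.199149 = 0.090817

Final: 0.090817


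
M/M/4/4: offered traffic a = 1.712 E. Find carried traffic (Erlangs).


B(4,1.712) = 0.066633 (Erlang-B)
Carried load = a(1 − B) = 1.712·(1 − 0.066633) = 1.712·0.933367 = 1.5979 E

Final: 1.5979 Erlangs


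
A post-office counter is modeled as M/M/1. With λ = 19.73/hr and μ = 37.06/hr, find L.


ρ = λ/μ = 19.73/37.06 = 0.5324
L = ρ/(1−ρ) = 0.5324/(1 − 0.5324) = 0.5324/0.4676 = 1.1385

Final: 1.1385


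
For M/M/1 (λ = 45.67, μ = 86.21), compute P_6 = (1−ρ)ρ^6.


ρ = 45.67/86.21 = 0.5298
P_n = (1−ρ)·ρ^n = (1 − 0.5298)·0.5298^6 = 0.4702·0.022102 = 0.010394

Final: 0.010394


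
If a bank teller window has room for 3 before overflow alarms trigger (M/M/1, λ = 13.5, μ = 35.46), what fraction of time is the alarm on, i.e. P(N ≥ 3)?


ρ = 13.5/35.46 = 0.3807
P(N ≥ n) = ρ^n = 0.3807^3 = 0.055180

Final: 0.055180


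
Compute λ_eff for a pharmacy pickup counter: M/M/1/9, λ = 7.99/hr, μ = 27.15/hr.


ρ = 0.2943; P_K = (1−ρ)ρ^9/(1−ρ^10) = 0.00001168
λ_eff = λ(1 − P_K) = 7.99·(1 − 0.00001168) = 7.99·0.999988 = 7.9899 /hr

Final: 7.9899 /hr


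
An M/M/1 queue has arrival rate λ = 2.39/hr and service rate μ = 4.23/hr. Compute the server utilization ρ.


ρ = λ/μ = 2.39/4.23 = 0.5650

Final: 0.5650


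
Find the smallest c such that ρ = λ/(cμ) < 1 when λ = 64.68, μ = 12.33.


Stability requires cμ > λ ⇔ c > λ/μ.
λ/μ = 64.68/12.33 = 5.2457
Minimum integer c = ⌊5.2457⌋ + 1 = 6
Check: 6·12.33 = 73.98 > 64.68, while 5·12.33 = 61.65 ≤ 64.68

Final: 6 servers


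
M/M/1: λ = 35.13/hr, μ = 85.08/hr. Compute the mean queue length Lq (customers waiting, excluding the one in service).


ρ = 35.13/85.08 = 0.4129
Lq = ρ²/(1−ρ) = 0.1705/0.5871 = 0.2904

Final: 0.2904


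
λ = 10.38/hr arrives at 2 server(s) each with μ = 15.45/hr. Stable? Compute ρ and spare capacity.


Total capacity cμ = 2·15.45 = 30.90/hr
ρ = λ/(cμ) = 10.38/30.90 = 0.3359
Stable ⇔ ρ < 1: YES
Spare capacity = cμ − λ = 30.90 − 10.38 = 20.52/hr

Final: ρ = 0.3359; stable; margin = 20.52/hr


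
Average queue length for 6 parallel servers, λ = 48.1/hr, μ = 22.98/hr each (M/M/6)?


a = λ/μ = 2.0931; ρ = a/6 = 0.3489
P₀ = 0.123061
Lq = P₀·a^c·ρ / (c!·(1−ρ)²) = 0.123061·84.09503·0.3489/(720·0.42399)
= 0.01183

Final: 0.01183


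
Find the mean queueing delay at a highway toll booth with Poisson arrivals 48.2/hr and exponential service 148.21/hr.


ρ = 48.2/148.21 = 0.3252
Wq = ρ/(μ−λ) = 0.3252/(148.21 − 48.2) = 0.3252/100.01 = 0.003252 hr

Final: 0.003252 hr


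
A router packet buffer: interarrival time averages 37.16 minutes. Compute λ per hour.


λ = 1/(interarrival time) in consistent units.
1 hour = 60 min, so λ = 60/37.16 = 1.6146 per hour

Final: 1.6146 /hr


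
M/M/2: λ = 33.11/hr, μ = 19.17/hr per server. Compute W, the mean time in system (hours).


a = 1.7272; ρ = 0.8636; P₀ = 0.073198
Lq = P₀·a^c·ρ/(c!(1−ρ)²) = 5.06701
Wq = Lq/λ = 5.06701/33.11 = 0.15304 hr
W = Wq + 1/μ = 0.15304 + 0.05216 = 0.20520 hr

Final: 0.20520 hr


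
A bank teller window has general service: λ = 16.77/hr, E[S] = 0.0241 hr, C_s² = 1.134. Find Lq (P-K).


ρ = λ·E[S] = 16.77·0.0241 = 0.4042
Lq = ρ²(1+C_s²)/(2(1−ρ)) = 0.1633·(1+1.134)/(2·0.5958)
= 0.1633·2.1340/1.1917 = 0.29250

Final: 0.29250


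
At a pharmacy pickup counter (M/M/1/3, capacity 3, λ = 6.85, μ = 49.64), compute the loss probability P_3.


ρ = λ/μ = 6.85/49.64 = 0.1380
P_K = (1−ρ)ρ^K/(1−ρ^(K+1)) = (0.8620·0.002628)/(1 − 0.0003626)
= 0.002265/0.999637 = 0.002266

Final: 0.002266


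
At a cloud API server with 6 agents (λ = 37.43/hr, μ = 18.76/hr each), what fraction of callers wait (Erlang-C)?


a = λ/μ = 1.9952; ρ = a/6 = 0.3325
P₀ = 0.135788 (from M/M/c formula)
C(c,a) = [a^c/(c!(1−ρ))]·P₀ = [63.08440/(720·0.6675)]·0.135788
= 0.13127·0.135788 = 0.017825

Final: 0.017825


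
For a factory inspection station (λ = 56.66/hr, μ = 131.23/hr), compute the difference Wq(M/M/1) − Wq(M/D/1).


ρ = 56.66/131.23 = 0.4318
Wq(M/M/1) = ρ/(μ−λ) = 0.4318/74.57 = 0.005790 hr
Wq(M/D/1) = ρ/(2(μ−λ)) = 0.002895 hr
Savings = 0.005790 − 0.002895 = 0.002895 hr

Final: 0.002895 hr


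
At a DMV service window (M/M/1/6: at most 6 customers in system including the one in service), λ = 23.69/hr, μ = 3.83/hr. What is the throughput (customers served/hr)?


ρ = 6.1854; P_K = (1−ρ)ρ^6/(1−ρ^7) = 0.838331
λ_eff = λ(1 − P_K) = 23.69·(1 − 0.838331) = 23.69·0.161669 = 3.8299 /hr

Final: 3.8299 /hr


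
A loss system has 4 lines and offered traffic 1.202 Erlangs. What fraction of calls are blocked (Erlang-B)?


B(c,a) = (a^c/c!) / Σ_{k=0}^{c} a^k/k!
a^4/4! = 0.086977
Σ terms (k=0..4): 1.00000 + 1.20200 + 0.72240 + 0.28944 + 0.08698 = 3.300822
B = 0.086977/3.300822 = 0.026350

Final: 0.026350


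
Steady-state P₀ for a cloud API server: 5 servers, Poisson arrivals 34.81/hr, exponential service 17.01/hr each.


a = λ/μ = 34.81/17.01 = 2.0464; ρ = a/c = 0.4093
Σ_{k=0}^{4} a^k/k! (terms k=0..4) = 1.00000 + 2.04644 + 2.09397 + 1.42839 + 0.73078 = 7.29958
Tail: a^5/(5!(1−ρ)) = 35.89207/(120·0.5907) = 0.50634
P₀ = 1/(7.29958 + 0.50634) = 1/7.80592 = 0.128108

Final: 0.128108


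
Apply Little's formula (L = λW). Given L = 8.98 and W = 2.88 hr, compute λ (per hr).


λ = L/W = 8.98/2.88 = 3.1181 /hr

Final: 3.1181 /hr


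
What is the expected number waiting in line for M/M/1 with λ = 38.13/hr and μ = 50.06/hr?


ρ = 38.13/50.06 = 0.7617
Lq = ρ²/(1−ρ) = 0.5802/0.2383 = 2.4345

Final: 2.4345


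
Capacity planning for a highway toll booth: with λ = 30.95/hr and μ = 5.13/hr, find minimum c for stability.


Stability requires cμ > λ ⇔ c > λ/μ.
λ/μ = 30.95/5.13 = 6.0331
Minimum integer c = ⌊6.0331⌋ + 1 = 7
Check: 7·5.13 = 35.91 > 30.95, while 6·5.13 = 30.78 ≤ 30.95

Final: 7 servers


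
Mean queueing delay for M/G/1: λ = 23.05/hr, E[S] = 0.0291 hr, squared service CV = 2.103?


ρ = λ·E[S] = 23.05·0.0291 = 0.6708
E[S²] = E[S]²(1+C_s²) = 0.0291²·(1+2.103) = 0.002628
Wq = λ·E[S²]/(2(1−ρ)) = 23.05·0.002628/(2·0.3292) = 0.09198 hr

Final: 0.09198 hr


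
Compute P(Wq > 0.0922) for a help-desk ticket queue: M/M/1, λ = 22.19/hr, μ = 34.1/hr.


ρ = 22.19/34.1 = 0.6507
P(Wq > t) = ρ·e^{−(μ−λ)t} = 0.6507·e^{−1.0981}
= 0.6507·0.333503 = 0.217022

Final: 0.217022


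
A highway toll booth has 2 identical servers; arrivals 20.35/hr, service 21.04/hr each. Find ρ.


ρ = λ/(cμ) = 20.35/(2·21.04) = 20.35/42.08 = 0.4836

Final: 0.4836


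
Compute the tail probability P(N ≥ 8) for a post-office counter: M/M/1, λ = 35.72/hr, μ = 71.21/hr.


ρ = 35.72/71.21 = 0.5016
P(N ≥ n) = ρ^n = 0.5016^8 = 0.004008

Final: 0.004008


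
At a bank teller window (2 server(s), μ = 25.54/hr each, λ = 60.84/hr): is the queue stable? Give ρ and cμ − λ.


Total capacity cμ = 2·25.54 = 51.08/hr
ρ = λ/(cμ) = 60.84/51.08 = 1.1911
Stable ⇔ ρ < 1: NO
Spare capacity = cμ − λ = 51.08 − 60.84 = -9.76/hr

Final: ρ = 1.1911; unstable; margin = -9.76/hr


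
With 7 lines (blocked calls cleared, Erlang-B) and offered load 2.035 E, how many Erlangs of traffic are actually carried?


B(7,2.035) = 0.003752 (Erlang-B)
Carried load = a(1 − B) = 2.035·(1 − 0.003752) = 2.035·0.996248 = 2.0274 E

Final: 2.0274 Erlangs


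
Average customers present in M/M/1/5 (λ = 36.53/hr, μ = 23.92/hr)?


ρ = 36.53/23.92 = 1.5272
L = ρ[1 − (K+1)ρ^K + Kρ^(K+1)] / [(1−ρ)(1−ρ^(K+1))]
Numerator: 1.5272·(1 − 6·8.306967 + 5·12.686183) = 22.280115
Denominator: (-0.5272)·(-11.686183) = 6.160651
L = 22.280115/6.160651 = 3.6165

Final: 3.6165


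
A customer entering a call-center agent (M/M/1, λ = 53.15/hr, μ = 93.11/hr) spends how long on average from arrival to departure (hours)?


W = 1/(μ−λ) = 1/(93.11 − 53.15) = 1/39.96 = 0.02503 hr

Final: 0.02503 hr


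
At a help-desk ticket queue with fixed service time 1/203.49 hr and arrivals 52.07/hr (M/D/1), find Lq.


ρ = 52.07/203.49 = 0.2559
M/D/1: Lq = ρ²/(2(1−ρ)) = 0.06548/(2·0.7441) = 0.04400

Final: 0.04400


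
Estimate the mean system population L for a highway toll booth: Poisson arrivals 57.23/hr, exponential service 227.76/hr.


ρ = λ/μ = 57.23/227.76 = 0.2513
L = ρ/(1−ρ) = 0.2513/(1 − 0.2513) = 0.2513/0.7487 = 0.3356

Final: 0.3356


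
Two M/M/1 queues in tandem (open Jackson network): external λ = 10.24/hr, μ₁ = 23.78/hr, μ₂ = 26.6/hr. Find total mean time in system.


Each node sees arrival rate λ = 10.24/hr (tandem ⇒ throughput preserved).
W₁ = 1/(μ₁−λ) = 1/(23.78−10.24) = 0.07386 hr
W₂ = 1/(μ₂−λ) = 1/(26.6−10.24) = 0.06112 hr
W_total = W₁ + W₂ = 0.07386 + 0.06112 = 0.13498 hr

Final: 0.13498 hr


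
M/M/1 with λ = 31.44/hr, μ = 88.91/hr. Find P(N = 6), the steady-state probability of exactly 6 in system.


ρ = 31.44/88.91 = 0.3536
P_n = (1−ρ)·ρ^n = (1 − 0.3536)·0.3536^6 = 0.6464·0.001955 = 0.001264

Final: 0.001264


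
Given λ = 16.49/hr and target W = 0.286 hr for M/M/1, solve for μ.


W = 1/(μ−λ) ⇒ μ − λ = 1/W = 1/0.286 = 3.4965
μ = λ + 1/W = 16.49 + 3.4965 = 19.9865 per hr

Final: 19.9865 /hr


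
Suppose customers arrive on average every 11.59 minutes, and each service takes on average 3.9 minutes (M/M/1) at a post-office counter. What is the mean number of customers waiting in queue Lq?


λ = 60/11.59 = 5.1769 /hr
μ = 60/3.9 = 15.3846 /hr
ρ = λ/μ = 5.1769/15.3846 = 0.3365
Lq = ρ²/(1−ρ) = 0.1132/0.6635 = 0.1707

Final: 0.1707


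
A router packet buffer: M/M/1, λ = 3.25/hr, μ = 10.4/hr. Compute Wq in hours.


ρ = 3.25/10.4 = 0.3125
Wq = ρ/(μ−λ) = 0.3125/(10.4 − 3.25) = 0.3125/7.15 = 0.04371 hr

Final: 0.04371 hr


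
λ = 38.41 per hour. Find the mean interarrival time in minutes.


Mean interarrival time = 1/λ = 1/38.41 hour = 0.02603 hour
In minutes: 0.02603 × 60 = 1.5621 min

Final: 1.5621 min


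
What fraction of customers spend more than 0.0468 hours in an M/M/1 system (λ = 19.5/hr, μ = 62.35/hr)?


W ~ Exponential(μ−λ) for M/M/1.
μ − λ = 62.35 − 19.5 = 42.8500
P(W > t) = e^{−(μ−λ)t} = e^{−2.0054} = 0.134609

Final: 0.134609


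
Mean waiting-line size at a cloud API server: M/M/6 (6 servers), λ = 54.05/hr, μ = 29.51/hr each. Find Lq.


a = λ/μ = 1.8316; ρ = a/6 = 0.3053
P₀ = 0.160022
Lq = P₀·a^c·ρ / (c!·(1−ρ)²) = 0.160022·37.75365·0.3053/(720·0.48266)
= 0.005307

Final: 0.005307


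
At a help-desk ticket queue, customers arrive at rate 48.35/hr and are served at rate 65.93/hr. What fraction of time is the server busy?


ρ = λ/μ = 48.35/65.93 = 0.7334

Final: 0.7334


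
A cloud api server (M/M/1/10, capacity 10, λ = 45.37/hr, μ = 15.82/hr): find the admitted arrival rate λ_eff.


ρ = 2.8679; P_K = (1−ρ)ρ^10/(1−ρ^11) = 0.651317
λ_eff = λ(1 − P_K) = 45.37·(1 − 0.651317) = 45.37·0.348683 = 15.8197 /hr

Final: 15.8197 /hr


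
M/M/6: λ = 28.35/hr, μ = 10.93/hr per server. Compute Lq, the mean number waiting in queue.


a = λ/μ = 2.5938; ρ = a/6 = 0.4323
P₀ = 0.074210
Lq = P₀·a^c·ρ / (c!·(1−ρ)²) = 0.074210·304.50709·0.4323/(720·0.32229)
= 0.04210

Final: 0.04210


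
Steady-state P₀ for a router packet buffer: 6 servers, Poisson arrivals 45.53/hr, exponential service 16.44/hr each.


a = λ/μ = 45.53/16.44 = 2.7695; ρ = a/c = 0.4616
Σ_{k=0}^{5} a^k/k! (terms k=0..5) = 1.00000 + 2.76946 + 3.83497 + 3.54027 + 2.45116 + 1.35768 = 14.95355
Tail: a^6/(6!(1−ρ)) = 451.20616/(720·0.5384) = 1.16391
P₀ = 1/(14.95355 + 1.16391) = 1/16.11745 = 0.062045

Final: 0.062045


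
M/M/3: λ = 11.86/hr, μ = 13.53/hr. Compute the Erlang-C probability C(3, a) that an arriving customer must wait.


a = λ/μ = 0.8766; ρ = a/3 = 0.2922
P₀ = 0.413333 (from M/M/c formula)
C(c,a) = [a^c/(c!(1−ρ))]·P₀ = [0.67354/(6·0.7078)]·0.413333
= 0.15860·0.413333 = 0.065553

Final: 0.065553


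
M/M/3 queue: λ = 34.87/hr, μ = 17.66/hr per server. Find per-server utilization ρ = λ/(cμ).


ρ = λ/(cμ) = 34.87/(3·17.66) = 34.87/52.98 = 0.6582

Final: 0.6582


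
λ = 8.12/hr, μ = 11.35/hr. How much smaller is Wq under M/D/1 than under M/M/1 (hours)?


ρ = 8.12/11.35 = 0.7154
Wq(M/M/1) = ρ/(μ−λ) = 0.7154/3.23 = 0.22149 hr
Wq(M/D/1) = ρ/(2(μ−λ)) = 0.11075 hr
Savings = 0.22149 − 0.11075 = 0.11075 hr

Final: 0.11075 hr


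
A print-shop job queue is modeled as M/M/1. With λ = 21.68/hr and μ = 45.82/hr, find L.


ρ = λ/μ = 21.68/45.82 = 0.4732
L = ρ/(1−ρ) = 0.4732/(1 − 0.4732) = 0.4732/0.5268 = 0.8981

Final: 0.8981


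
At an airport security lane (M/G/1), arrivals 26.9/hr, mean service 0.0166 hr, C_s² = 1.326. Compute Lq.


ρ = λ·E[S] = 26.9·0.0166 = 0.4465
Lq = ρ²(1+C_s²)/(2(1−ρ)) = 0.1994·(1+1.326)/(2·0.5535)
= 0.1994·2.3260/1.1069 = 0.41900

Final: 0.41900


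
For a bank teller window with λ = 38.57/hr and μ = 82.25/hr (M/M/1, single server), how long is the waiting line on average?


ρ = 38.57/82.25 = 0.4689
Lq = ρ²/(1−ρ) = 0.2199/0.5311 = 0.4141

Final: 0.4141


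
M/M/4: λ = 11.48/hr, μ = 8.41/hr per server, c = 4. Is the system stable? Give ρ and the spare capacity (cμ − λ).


Total capacity cμ = 4·8.41 = 33.64/hr
ρ = λ/(cμ) = 11.48/33.64 = 0.3413
Stable ⇔ ρ < 1: YES
Spare capacity = cμ − λ = 33.64 − 11.48 = 22.16/hr

Final: ρ = 0.3413; stable; margin = 22.16/hr


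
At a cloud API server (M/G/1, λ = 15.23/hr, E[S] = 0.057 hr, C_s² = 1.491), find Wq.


ρ = λ·E[S] = 15.23·0.057 = 0.8681
E[S²] = E[S]²(1+C_s²) = 0.057²·(1+1.491) = 0.008093
Wq = λ·E[S²]/(2(1−ρ)) = 15.23·0.008093/(2·0.1319) = 0.46728 hr

Final: 0.46728 hr


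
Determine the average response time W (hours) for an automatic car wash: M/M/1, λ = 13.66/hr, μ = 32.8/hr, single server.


W = 1/(μ−λ) = 1/(32.8 − 13.66) = 1/19.14 = 0.05225 hr

Final: 0.05225 hr


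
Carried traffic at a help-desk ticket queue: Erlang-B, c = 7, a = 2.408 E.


B(7,2.408) = 0.008411 (Erlang-B)
Carried load = a(1 − B) = 2.408·(1 − 0.008411) = 2.408·0.991589 = 2.3877 E

Final: 2.3877 Erlangs


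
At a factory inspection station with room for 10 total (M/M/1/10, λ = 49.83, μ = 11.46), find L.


ρ = 49.83/11.46 = 4.3482
L = ρ[1 − (K+1)ρ^K + Kρ^(K+1)] / [(1−ρ)(1−ρ^(K+1))]
Numerator: 4.3482·(1 − 11·2415809.559131 + 10·10504344.706066) = 341198719.303329
Denominator: (-3.3482)·(-10504343.706066) = 35170302.617955
L = 341198719.303329/35170302.617955 = 9.7013

Final: 9.7013


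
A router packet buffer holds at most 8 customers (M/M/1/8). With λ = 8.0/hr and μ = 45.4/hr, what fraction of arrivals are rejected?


ρ = λ/μ = 8.0/45.4 = 0.1762
P_K = (1−ρ)ρ^K/(1−ρ^(K+1)) = (0.8238·0.0000009296)/(1 − 0.0000001638)
= 0.0000007658/1.000000 = 0.0000007658

Final: 0.0000007658


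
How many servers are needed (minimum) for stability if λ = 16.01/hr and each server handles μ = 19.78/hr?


Stability requires cμ > λ ⇔ c > λ/μ.
λ/μ = 16.01/19.78 = 0.8094
Minimum integer c = ⌊0.8094⌋ + 1 = 1
Check: 1·19.78 = 19.78 > 16.01, while 0·19.78 = 0.00 ≤ 16.01

Final: 1 servers


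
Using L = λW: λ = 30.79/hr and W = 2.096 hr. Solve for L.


L = λW = 30.79·2.096 = 64.5358

Final: 64.5358


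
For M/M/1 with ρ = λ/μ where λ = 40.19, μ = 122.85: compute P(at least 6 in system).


ρ = 40.19/122.85 = 0.3271
P(N ≥ n) = ρ^n = 0.3271^6 = 0.001226

Final: 0.001226


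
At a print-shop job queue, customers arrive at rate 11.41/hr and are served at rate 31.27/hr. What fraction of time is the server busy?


ρ = λ/μ = 11.41/31.27 = 0.3649

Final: 0.3649


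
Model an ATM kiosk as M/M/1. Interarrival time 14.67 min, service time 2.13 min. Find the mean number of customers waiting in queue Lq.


λ = 60/14.67 = 4.0900 /hr
μ = 60/2.13 = 28.1690 /hr
ρ = λ/μ = 4.0900/28.1690 = 0.1452
Lq = ρ²/(1−ρ) = 0.02108/0.8548 = 0.02466

Final: 0.02466


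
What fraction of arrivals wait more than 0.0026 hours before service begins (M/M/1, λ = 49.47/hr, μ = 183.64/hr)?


ρ = 49.47/183.64 = 0.2694
P(Wq > t) = ρ·e^{−(μ−λ)t} = 0.2694·e^{−0.3488}
= 0.2694·0.705505 = 0.190053

Final: 0.190053


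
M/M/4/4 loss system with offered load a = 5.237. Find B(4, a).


B(c,a) = (a^c/c!) / Σ_{k=0}^{c} a^k/k!
a^4/4! = 31.341448
Σ terms (k=0..4): 1.00000 + 5.23700 + 13.71308 + 23.93847 + 31.34145 = 75.230007
B = 31.341448/75.230007 = 0.416608

Final: 0.416608


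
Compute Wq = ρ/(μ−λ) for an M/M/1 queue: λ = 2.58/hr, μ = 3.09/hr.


ρ = 2.58/3.09 = 0.8350
Wq = ρ/(μ−λ) = 0.8350/(3.09 − 2.58) = 0.8350/0.5100 = 1.6372 hr

Final: 1.6372 hr


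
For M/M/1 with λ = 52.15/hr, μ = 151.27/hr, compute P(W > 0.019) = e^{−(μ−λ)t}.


W ~ Exponential(μ−λ) for M/M/1.
μ − λ = 151.27 − 52.15 = 99.1200
P(W > t) = e^{−(μ−λ)t} = e^{−1.8833} = 0.152090

Final: 0.152090


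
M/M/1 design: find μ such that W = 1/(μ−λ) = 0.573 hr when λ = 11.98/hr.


W = 1/(μ−λ) ⇒ μ − λ = 1/W = 1/0.573 = 1.7452
μ = λ + 1/W = 11.98 + 1.7452 = 13.7252 per hr

Final: 13.7252 /hr


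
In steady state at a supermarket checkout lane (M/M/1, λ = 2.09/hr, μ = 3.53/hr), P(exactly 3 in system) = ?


ρ = 2.09/3.53 = 0.5921
P_n = (1−ρ)·ρ^n = (1 − 0.5921)·0.5921^3 = 0.4079·0.207546 = 0.084665

Final: 0.084665


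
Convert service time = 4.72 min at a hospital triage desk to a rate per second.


μ = 1/(service time) in consistent units.
1 second = 0.0166667 min, so μ = 0.0166667/4.72 = 0.003531 per second

Final: 0.003531 /sec


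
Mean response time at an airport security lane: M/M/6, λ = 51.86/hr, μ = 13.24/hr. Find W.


a = 3.9169; ρ = 0.6528; P₀ = 0.018335
Lq = P₀·a^c·ρ/(c!(1−ρ)²) = 0.49807
Wq = Lq/λ = 0.49807/51.86 = 0.009604 hr
W = Wq + 1/μ = 0.009604 + 0.07553 = 0.08513 hr

Final: 0.08513 hr


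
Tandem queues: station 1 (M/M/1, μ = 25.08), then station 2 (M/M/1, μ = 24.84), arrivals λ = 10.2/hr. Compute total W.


Each node sees arrival rate λ = 10.2/hr (tandem ⇒ throughput preserved).
W₁ = 1/(μ₁−λ) = 1/(25.08−10.2) = 0.06720 hr
W₂ = 1/(μ₂−λ) = 1/(24.84−10.2) = 0.06831 hr
W_total = W₁ + W₂ = 0.06720 + 0.06831 = 0.13551 hr

Final: 0.13551 hr


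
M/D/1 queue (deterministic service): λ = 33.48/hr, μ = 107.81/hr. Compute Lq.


ρ = 33.48/107.81 = 0.3105
M/D/1: Lq = ρ²/(2(1−ρ)) = 0.09644/(2·0.6895) = 0.06994

Final: 0.06994


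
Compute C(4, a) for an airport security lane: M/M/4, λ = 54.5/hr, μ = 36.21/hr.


a = λ/μ = 1.5051; ρ = a/4 = 0.3763
P₀ = 0.219835 (from M/M/c formula)
C(c,a) = [a^c/(c!(1−ρ))]·P₀ = [5.13183/(24·0.6237)]·0.219835
= 0.34282·0.219835 = 0.075364

Final: 0.075364


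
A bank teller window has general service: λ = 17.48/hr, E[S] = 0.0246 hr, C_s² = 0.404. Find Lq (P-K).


ρ = λ·E[S] = 17.48·0.0246 = 0.4300
Lq = ρ²(1+C_s²)/(2(1−ρ)) = 0.1849·(1+0.404)/(2·0.5700)
= 0.1849·1.4040/1.1400 = 0.22773

Final: 0.22773


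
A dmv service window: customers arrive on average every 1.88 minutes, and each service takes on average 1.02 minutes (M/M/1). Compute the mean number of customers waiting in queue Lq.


λ = 60/1.88 = 31.9149 /hr
μ = 60/1.02 = 58.8235 /hr
ρ = λ/μ = 31.9149/58.8235 = 0.5426
Lq = ρ²/(1−ρ) = 0.2944/0.4574 = 0.6435

Final: 0.6435


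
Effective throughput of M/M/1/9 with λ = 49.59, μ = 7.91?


ρ = 6.2693; P_K = (1−ρ)ρ^9/(1−ρ^10) = 0.840492
λ_eff = λ(1 − P_K) = 49.59·(1 − 0.840492) = 49.59·0.159508 = 7.9100 /hr

Final: 7.9100 /hr


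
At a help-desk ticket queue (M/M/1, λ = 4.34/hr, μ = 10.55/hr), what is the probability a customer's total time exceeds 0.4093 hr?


W ~ Exponential(μ−λ) for M/M/1.
μ − λ = 10.55 − 4.34 = 6.2100
P(W > t) = e^{−(μ−λ)t} = e^{−2.5418} = 0.078728

Final: 0.078728


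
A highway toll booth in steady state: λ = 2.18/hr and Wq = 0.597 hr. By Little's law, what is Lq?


Lq = λWq = 2.18·0.597 = 1.3015

Final: 1.3015


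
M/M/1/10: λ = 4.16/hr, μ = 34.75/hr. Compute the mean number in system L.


ρ = 4.16/34.75 = 0.1197
L = ρ[1 − (K+1)ρ^K + Kρ^(K+1)] / [(1−ρ)(1−ρ^(K+1))]
Numerator: 0.1197·(1 − 11·6.045e-10 + 10·7.236e-11) = 0.119712
Denominator: (0.8803)·(1.000000) = 0.880288
L = 0.119712/0.880288 = 0.1360

Final: 0.1360


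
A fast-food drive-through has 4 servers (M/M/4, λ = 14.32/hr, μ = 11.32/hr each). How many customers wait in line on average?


a = λ/μ = 1.2650; ρ = a/4 = 0.3163
P₀ = 0.281009
Lq = P₀·a^c·ρ / (c!·(1−ρ)²) = 0.281009·2.56086·0.3163/(24·0.46751)
= 0.02028

Final: 0.02028


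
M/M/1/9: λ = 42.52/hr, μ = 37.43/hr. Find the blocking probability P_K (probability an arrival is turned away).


ρ = λ/μ = 42.52/37.43 = 1.1360
P_K = (1−ρ)ρ^K/(1−ρ^(K+1)) = (-0.1360·3.150365)/(1 − 3.578774)
= -0.428409/-2.578774 = 0.166129

Final: 0.166129


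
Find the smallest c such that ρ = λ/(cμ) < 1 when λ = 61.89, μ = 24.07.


Stability requires cμ > λ ⇔ c > λ/μ.
λ/μ = 61.89/24.07 = 2.5713
Minimum integer c = ⌊2.5713⌋ + 1 = 3
Check: 3·24.07 = 72.21 > 61.89, while 2·24.07 = 48.14 ≤ 61.89

Final: 3 servers


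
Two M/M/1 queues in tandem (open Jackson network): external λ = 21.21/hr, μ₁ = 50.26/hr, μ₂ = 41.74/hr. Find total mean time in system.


Each node sees arrival rate λ = 21.21/hr (tandem ⇒ throughput preserved).
W₁ = 1/(μ₁−λ) = 1/(50.26−21.21) = 0.03442 hr
W₂ = 1/(μ₂−λ) = 1/(41.74−21.21) = 0.04871 hr
W_total = W₁ + W₂ = 0.03442 + 0.04871 = 0.08313 hr

Final: 0.08313 hr


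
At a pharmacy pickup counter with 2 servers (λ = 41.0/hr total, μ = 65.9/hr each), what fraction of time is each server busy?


ρ = λ/(cμ) = 41.0/(2·65.9) = 41.0/131.80 = 0.3111

Final: 0.3111


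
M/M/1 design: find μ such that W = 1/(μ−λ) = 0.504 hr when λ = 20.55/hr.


W = 1/(μ−λ) ⇒ μ − λ = 1/W = 1/0.504 = 1.9841
μ = λ + 1/W = 20.55 + 1.9841 = 22.5341 per hr

Final: 22.5341 /hr


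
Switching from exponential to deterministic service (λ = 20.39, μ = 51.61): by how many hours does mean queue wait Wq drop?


ρ = 20.39/51.61 = 0.3951
Wq(M/M/1) = ρ/(μ−λ) = 0.3951/31.22 = 0.01265 hr
Wq(M/D/1) = ρ/(2(μ−λ)) = 0.006327 hr
Savings = 0.01265 − 0.006327 = 0.006327 hr

Final: 0.006327 hr


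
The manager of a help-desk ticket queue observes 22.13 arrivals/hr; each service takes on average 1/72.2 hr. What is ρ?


ρ = λ/μ = 22.13/72.2 = 0.3065

Final: 0.3065


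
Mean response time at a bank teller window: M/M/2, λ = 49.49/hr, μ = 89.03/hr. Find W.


a = 0.5559; ρ = 0.2779; P₀ = 0.565019
Lq = P₀·a^c·ρ/(c!(1−ρ)²) = 0.04654
Wq = Lq/λ = 0.04654/49.49 = 0.0009403 hr
W = Wq + 1/μ = 0.0009403 + 0.01123 = 0.01217 hr

Final: 0.01217 hr


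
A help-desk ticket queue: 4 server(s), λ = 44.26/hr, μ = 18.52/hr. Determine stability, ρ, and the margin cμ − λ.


Total capacity cμ = 4·18.52 = 74.08/hr
ρ = λ/(cμ) = 44.26/74.08 = 0.5975
Stable ⇔ ρ < 1: YES
Spare capacity = cμ − λ = 74.08 − 44.26 = 29.82/hr

Final: ρ = 0.5975; stable; margin = 29.82/hr


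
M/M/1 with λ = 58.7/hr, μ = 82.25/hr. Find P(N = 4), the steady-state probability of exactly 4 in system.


ρ = 58.7/82.25 = 0.7137
P_n = (1−ρ)·ρ^n = (1 − 0.7137)·0.7137^4 = 0.2863·0.259423 = 0.074279

Final: 0.074279


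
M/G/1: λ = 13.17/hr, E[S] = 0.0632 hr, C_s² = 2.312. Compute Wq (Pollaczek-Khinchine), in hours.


ρ = λ·E[S] = 13.17·0.0632 = 0.8323
E[S²] = E[S]²(1+C_s²) = 0.0632²·(1+2.312) = 0.013229
Wq = λ·E[S²]/(2(1−ρ)) = 13.17·0.013229/(2·0.1677) = 0.51959 hr

Final: 0.51959 hr


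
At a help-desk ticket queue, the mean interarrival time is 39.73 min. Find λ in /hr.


λ = 1/(interarrival time) in consistent units.
1 hour = 60 min, so λ = 60/39.73 = 1.5102 per hour

Final: 1.5102 /hr


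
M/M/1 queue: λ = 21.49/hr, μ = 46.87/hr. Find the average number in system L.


ρ = λ/μ = 21.49/46.87 = 0.4585
L = ρ/(1−ρ) = 0.4585/(1 − 0.4585) = 0.4585/0.5415 = 0.8467

Final: 0.8467


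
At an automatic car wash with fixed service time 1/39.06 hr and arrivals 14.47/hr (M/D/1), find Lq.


ρ = 14.47/39.06 = 0.3705
M/D/1: Lq = ρ²/(2(1−ρ)) = 0.1372/(2·0.6295) = 0.10900

Final: 0.10900


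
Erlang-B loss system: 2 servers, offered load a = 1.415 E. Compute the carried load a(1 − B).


B(2,1.415) = 0.293056 (Erlang-B)
Carried load = a(1 − B) = 1.415·(1 − 0.293056) = 1.415·0.706944 = 1.0003 E

Final: 1.0003 Erlangs


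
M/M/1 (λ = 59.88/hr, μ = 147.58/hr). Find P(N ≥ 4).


ρ = 59.88/147.58 = 0.4057
P(N ≥ n) = ρ^n = 0.4057^4 = 0.027103

Final: 0.027103


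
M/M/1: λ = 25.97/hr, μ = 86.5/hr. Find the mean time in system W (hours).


W = 1/(μ−λ) = 1/(86.5 − 25.97) = 1/60.53 = 0.01652 hr

Final: 0.01652 hr


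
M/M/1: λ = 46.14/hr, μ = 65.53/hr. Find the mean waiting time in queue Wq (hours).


ρ = 46.14/65.53 = 0.7041
Wq = ρ/(μ−λ) = 0.7041/(65.53 − 46.14) = 0.7041/19.39 = 0.03631 hr

Final: 0.03631 hr


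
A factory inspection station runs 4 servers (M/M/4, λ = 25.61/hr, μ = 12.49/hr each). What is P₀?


a = λ/μ = 25.61/12.49 = 2.0504; ρ = a/c = 0.5126
Σ_{k=0}^{3} a^k/k! (terms k=0..3) = 1.00000 + 2.05044 + 2.10215 + 1.43678 = 6.58937
Tail: a^4/(4!(1−ρ)) = 17.67619/(24·0.4874) = 1.51113
P₀ = 1/(6.58937 + 1.51113) = 1/8.10050 = 0.123449

Final: 0.123449


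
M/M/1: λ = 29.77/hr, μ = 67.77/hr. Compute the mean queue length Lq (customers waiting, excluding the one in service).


ρ = 29.77/67.77 = 0.4393
Lq = ρ²/(1−ρ) = 0.1930/0.5607 = 0.3441

Final: 0.3441


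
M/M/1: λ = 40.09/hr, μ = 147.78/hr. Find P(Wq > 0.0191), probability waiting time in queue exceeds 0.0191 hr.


ρ = 40.09/147.78 = 0.2713
P(Wq > t) = ρ·e^{−(μ−λ)t} = 0.2713·e^{−2.0569}
= 0.2713·0.127852 = 0.034684

Final: 0.034684


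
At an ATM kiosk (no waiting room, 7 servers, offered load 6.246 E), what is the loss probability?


B(c,a) = (a^c/c!) / Σ_{k=0}^{c} a^k/k!
a^7/7! = 73.583988
Σ terms (k=0..7): 1.00000 + 6.24600 + 19.50626 + 40.61203 + 63.41568 + 79.21887 + 82.46685 + 73.58399 = 366.049676
B = 73.583988/366.049676 = 0.201022

Final: 0.201022


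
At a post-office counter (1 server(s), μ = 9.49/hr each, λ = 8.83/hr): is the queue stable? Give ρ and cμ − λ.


Total capacity cμ = 1·9.49 = 9.49/hr
ρ = λ/(cμ) = 8.83/9.49 = 0.9305
Stable ⇔ ρ < 1: YES
Spare capacity = cμ − λ = 9.49 − 8.83 = 0.66/hr

Final: ρ = 0.9305; stable; margin = 0.66/hr


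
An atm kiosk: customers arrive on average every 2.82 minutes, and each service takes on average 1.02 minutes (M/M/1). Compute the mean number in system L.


λ = 60/2.82 = 21.2766 /hr
μ = 60/1.02 = 58.8235 /hr
ρ = λ/μ = 21.2766/58.8235 = 0.3617
L = ρ/(1−ρ) = 0.3617/0.6383 = 0.5667

Final: 0.5667


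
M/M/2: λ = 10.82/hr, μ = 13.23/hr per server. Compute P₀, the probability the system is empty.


a = λ/μ = 10.82/13.23 = 0.8178; ρ = a/c = 0.4089
Σ_{k=0}^{1} a^k/k! (terms k=0..1) = 1.00000 + 0.81784 = 1.81784
Tail: a^2/(2!(1−ρ)) = 0.66886/(2·0.5911) = 0.56579
P₀ = 1/(1.81784 + 0.56579) = 1/2.38363 = 0.419528

Final: 0.419528


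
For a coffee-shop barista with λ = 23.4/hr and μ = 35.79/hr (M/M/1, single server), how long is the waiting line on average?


ρ = 23.4/35.79 = 0.6538
Lq = ρ²/(1−ρ) = 0.4275/0.3462 = 1.2348

Final: 1.2348


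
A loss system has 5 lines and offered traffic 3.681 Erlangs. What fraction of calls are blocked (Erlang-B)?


B(c,a) = (a^c/c!) / Σ_{k=0}^{c} a^k/k!
a^5/5! = 5.631808
Σ terms (k=0..5): 1.00000 + 3.68100 + 6.77488 + 8.31278 + 7.64983 + 5.63181 = 33.050301
B = 5.631808/33.050301 = 0.170401

Final: 0.170401


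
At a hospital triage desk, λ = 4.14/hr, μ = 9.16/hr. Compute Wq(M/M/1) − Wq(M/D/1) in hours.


ρ = 4.14/9.16 = 0.4520
Wq(M/M/1) = ρ/(μ−λ) = 0.4520/5.02 = 0.09003 hr
Wq(M/D/1) = ρ/(2(μ−λ)) = 0.04502 hr
Savings = 0.09003 − 0.04502 = 0.04502 hr

Final: 0.04502 hr


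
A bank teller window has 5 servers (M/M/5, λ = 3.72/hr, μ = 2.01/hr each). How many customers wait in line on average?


a = λ/μ = 1.8507; ρ = a/5 = 0.3701
P₀ = 0.156346
Lq = P₀·a^c·ρ / (c!·(1−ρ)²) = 0.156346·21.71373·0.3701/(120·0.39671)
= 0.02640

Final: 0.02640
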